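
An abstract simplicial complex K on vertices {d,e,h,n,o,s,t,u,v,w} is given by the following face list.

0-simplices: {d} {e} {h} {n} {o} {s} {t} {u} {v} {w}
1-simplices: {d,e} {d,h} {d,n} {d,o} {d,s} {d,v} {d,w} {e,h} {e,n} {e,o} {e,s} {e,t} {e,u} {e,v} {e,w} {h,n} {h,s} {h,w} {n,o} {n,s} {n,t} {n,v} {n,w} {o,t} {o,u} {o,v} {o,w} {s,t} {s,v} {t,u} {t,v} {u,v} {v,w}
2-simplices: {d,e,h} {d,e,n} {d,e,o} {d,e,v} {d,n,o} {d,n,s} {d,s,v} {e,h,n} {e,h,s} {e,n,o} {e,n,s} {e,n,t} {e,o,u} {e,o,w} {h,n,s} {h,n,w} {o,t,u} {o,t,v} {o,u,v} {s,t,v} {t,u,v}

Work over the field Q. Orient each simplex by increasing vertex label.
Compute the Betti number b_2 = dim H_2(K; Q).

b_2=3

n_0=10 n_1=33 n_2=21  [Q]
∂1: piv[de,dh,dn,do,ds,dv,dw,et,eu] rk=9  ker:eh,en,eo,es,ev,ew,hn,hs,hw,no,ns,nt,nv,nw,ot,ou,ov,ow,st,sv,tu,tv,uv,vw
∂2: piv[deh,den,deo,dev,dno,dns,dsv,ehn,ehs,ens,ent,eou,eow,hnw,otu,otv,ouv,stv] rk=18  ker:eno,hns,tuv
b_2=(21−18)−0=3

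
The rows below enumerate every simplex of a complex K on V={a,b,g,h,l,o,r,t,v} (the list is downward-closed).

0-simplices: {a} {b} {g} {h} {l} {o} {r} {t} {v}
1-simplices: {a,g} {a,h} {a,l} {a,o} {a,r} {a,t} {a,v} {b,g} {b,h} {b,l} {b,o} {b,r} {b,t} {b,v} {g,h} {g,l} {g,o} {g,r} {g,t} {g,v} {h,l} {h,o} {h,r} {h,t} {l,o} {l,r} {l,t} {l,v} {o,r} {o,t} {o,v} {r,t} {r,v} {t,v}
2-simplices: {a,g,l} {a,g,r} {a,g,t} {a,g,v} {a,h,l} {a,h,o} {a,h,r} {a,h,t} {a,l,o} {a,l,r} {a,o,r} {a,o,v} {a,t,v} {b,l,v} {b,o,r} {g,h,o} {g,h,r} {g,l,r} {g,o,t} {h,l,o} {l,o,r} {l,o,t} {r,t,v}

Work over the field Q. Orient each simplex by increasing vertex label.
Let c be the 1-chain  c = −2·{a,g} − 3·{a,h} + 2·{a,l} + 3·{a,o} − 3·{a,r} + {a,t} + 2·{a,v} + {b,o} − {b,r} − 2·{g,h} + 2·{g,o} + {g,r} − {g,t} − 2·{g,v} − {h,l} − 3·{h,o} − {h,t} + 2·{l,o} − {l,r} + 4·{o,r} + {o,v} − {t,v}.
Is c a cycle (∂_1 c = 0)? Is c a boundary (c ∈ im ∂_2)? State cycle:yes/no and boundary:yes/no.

cycle:yes boundary:yes

n_0=9 n_1=34 n_2=23  [Q]
∂1: piv[ag,ah,al,ao,ar,at,av,bg] rk=8  ker:bh,bl,bo,br,bt,bv,gh,gl,go,gr,gt,gv,hl,ho,hr,ht,lo,lr,lt,lv,or,ot,ov,rt,rv,tv
∂2: piv[agl,agr,agt,agv,ahl,aho,ahr,aht,alo,alr,aor,aov,atv,blv,bor,gho,ghr,got,lot,rtv] rk=20  ker:glr,hlo,lor
∂1c = 0
c vs im∂2: reduces to 0 ⇒ boundary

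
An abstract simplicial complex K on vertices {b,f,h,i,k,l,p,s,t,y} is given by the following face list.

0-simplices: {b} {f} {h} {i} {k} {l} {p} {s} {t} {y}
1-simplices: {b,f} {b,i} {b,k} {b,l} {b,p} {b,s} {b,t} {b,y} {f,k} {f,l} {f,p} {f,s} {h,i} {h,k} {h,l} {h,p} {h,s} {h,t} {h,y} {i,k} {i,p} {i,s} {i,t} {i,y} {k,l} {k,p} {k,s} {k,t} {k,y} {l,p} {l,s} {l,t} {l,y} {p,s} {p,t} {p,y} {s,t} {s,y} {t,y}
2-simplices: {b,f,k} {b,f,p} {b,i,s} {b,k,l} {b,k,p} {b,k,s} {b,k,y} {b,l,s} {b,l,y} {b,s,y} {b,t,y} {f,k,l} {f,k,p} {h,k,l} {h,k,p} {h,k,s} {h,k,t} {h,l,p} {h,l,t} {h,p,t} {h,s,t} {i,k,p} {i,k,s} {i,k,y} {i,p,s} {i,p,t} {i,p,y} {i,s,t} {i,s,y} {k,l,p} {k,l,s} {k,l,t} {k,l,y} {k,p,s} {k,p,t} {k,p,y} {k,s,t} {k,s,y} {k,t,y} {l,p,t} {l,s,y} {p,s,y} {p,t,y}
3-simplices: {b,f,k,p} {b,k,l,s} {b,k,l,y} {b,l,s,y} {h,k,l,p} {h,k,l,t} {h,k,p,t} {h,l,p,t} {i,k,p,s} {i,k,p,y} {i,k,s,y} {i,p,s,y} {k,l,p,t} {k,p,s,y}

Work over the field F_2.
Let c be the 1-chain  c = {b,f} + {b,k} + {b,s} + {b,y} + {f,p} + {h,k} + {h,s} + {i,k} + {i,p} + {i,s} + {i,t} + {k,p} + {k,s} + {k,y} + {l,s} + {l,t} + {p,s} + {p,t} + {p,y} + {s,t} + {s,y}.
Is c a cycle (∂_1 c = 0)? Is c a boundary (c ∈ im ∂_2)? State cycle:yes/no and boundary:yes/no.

cycle:yes boundary:yes

n_0=10 n_1=39 n_2=43 n_3=14  [Z2]
∂1: piv[bf,bi,bk,bl,bp,bs,bt,by,hi] rk=9  ker:fk,fl,fp,fs,hk,hl,hp,hs,ht,hy,ik,ip,is,it,iy,kl,kp,ks,kt,ky,lp,ls,lt,ly,ps,pt,py,st,sy,ty
∂2: piv[bfk,bfp,bis,bkl,bkp,bks,bky,bls,bly,bsy,bty,fkl,hkl,hkp,hks,hkt,hlp,hlt,hpt,hst,ikp,iks,iky,ips,ipt,ipy,kty] rk=27  ker:fkp,ist,isy,klp,kls,klt,kly,kps,kpt,kpy,kst,ksy,lpt,lsy,psy,pty
∂3: piv[bfkp,bkls,bkly,blsy,hklp,hklt,hkpt,hlpt,ikps,ikpy,iksy,ipsy] rk=12  ker:klpt,kpsy
∂1c = 0
c vs im∂2: reduces to 0 ⇒ boundary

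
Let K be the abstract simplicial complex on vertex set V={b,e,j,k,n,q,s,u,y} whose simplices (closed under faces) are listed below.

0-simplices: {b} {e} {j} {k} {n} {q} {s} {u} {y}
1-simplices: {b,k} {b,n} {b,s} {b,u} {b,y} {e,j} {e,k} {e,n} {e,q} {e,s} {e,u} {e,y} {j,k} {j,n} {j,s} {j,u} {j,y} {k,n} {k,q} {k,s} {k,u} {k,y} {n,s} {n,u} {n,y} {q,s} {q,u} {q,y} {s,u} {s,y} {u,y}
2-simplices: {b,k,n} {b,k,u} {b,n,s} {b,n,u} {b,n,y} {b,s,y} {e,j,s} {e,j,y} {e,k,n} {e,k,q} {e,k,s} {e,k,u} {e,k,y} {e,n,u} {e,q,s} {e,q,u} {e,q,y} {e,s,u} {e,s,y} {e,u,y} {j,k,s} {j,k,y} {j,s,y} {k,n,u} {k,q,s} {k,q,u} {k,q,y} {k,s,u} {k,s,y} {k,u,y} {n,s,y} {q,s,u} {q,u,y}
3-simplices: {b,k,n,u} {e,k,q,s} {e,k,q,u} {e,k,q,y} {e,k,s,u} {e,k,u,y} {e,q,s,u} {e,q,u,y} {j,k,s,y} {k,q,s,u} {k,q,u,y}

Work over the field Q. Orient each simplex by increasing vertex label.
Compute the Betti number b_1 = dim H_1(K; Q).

n_0=9 n_1=31 n_2=33 n_3=11  [Q]
∂1: piv[bk,bn,bs,bu,by,ej,ek,eq] rk=8  ker:en,es,eu,ey,jk,jn,js,ju,jy,kn,kq,ks,ku,ky,ns,nu,ny,qs,qu,qy,su,sy,uy
∂2: piv[bkn,bku,bns,bnu,bny,bsy,ejs,ejy,ekn,ekq,eks,eku,eky,eqs,equ,eqy,esu,esy,euy,jks] rk=20  ker:enu,jky,jsy,knu,kqs,kqu,kqy,ksu,ksy,kuy,nsy,qsu,quy
∂3: piv[bknu,ekqs,ekqu,ekqy,eksu,ekuy,eqsu,equy,jksy] rk=9  ker:kqsu,kquy
b_1=(31−8)−20=3

b_1=3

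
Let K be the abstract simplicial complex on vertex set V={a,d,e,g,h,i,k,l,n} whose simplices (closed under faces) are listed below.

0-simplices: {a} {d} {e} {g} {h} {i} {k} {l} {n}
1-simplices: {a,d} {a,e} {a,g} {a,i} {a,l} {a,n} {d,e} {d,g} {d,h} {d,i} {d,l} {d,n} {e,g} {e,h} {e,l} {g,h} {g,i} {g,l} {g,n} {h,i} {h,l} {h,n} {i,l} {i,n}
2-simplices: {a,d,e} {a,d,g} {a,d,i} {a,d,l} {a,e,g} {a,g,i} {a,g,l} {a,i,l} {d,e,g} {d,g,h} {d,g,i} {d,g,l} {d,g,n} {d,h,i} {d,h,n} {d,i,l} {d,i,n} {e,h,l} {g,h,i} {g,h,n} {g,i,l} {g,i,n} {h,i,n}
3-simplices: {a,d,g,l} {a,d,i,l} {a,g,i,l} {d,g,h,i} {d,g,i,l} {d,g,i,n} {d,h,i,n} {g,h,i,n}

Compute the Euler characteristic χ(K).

χ(K)=0

n_0=9 n_1=24 n_2=23 n_3=8
χ=+9−24+23−8=0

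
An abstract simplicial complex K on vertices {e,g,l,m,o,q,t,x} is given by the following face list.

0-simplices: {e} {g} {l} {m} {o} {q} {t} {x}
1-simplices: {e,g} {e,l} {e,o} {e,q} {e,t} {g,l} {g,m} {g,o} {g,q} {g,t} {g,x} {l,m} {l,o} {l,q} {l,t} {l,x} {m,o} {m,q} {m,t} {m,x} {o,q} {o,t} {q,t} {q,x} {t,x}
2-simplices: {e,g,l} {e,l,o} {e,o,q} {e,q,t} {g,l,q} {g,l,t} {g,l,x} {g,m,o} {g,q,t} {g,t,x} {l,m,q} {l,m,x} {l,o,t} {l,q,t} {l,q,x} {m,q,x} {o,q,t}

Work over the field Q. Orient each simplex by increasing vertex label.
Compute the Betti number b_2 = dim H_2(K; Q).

b_2=2

n_0=8 n_1=25 n_2=17  [Q]
∂1: piv[eg,el,eo,eq,et,gm,gx] rk=7  ker:gl,go,gq,gt,lm,lo,lq,lt,lx,mo,mq,mt,mx,oq,ot,qt,qx,tx
∂2: piv[egl,elo,eoq,eqt,glq,glt,glx,gmo,gqt,gtx,lmq,lmx,lot,lqx,oqt] rk=15  ker:lqt,mqx
b_2=(17−15)−0=2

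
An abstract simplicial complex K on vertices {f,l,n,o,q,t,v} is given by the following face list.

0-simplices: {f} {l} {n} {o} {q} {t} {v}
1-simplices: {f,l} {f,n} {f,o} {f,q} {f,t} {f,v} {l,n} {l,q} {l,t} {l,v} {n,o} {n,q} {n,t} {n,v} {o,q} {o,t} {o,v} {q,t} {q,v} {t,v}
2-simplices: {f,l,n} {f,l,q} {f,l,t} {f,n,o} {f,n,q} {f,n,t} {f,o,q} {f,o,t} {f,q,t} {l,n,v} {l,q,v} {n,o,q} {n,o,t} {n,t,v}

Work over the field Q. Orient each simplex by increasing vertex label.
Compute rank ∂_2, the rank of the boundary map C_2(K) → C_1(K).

rank∂_2=12

n_0=7 n_1=20 n_2=14  [Q]
∂1: piv[fl,fn,fo,fq,ft,fv] rk=6  ker:ln,lq,lt,lv,no,nq,nt,nv,oq,ot,ov,qt,qv,tv
∂2: piv[fln,flq,flt,fno,fnq,fnt,foq,fot,fqt,lnv,lqv,ntv] rk=12  ker:noq,not
rk∂_2=12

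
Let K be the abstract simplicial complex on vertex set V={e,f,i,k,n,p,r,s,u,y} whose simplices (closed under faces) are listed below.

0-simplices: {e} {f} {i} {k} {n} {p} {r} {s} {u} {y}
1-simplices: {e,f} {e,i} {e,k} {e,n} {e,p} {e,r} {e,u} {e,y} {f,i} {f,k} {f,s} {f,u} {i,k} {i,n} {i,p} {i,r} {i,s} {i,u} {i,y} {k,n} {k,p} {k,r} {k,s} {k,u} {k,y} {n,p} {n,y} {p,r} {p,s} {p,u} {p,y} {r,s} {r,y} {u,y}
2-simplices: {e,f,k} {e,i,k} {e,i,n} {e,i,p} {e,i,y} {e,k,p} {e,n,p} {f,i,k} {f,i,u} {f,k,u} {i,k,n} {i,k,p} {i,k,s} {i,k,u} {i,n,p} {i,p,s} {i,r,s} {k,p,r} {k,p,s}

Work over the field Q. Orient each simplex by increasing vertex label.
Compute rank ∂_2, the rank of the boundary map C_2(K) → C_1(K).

n_0=10 n_1=34 n_2=19  [Q]
∂1: piv[ef,ei,ek,en,ep,er,eu,ey,fs] rk=9  ker:fi,fk,fu,ik,in,ip,ir,is,iu,iy,kn,kp,kr,ks,ku,ky,np,ny,pr,ps,pu,py,rs,ry,uy
∂2: piv[efk,eik,ein,eip,eiy,ekp,enp,fik,fiu,fku,ikn,iks,ips,irs,kpr] rk=15  ker:ikp,iku,inp,kps
rk∂_2=15

rank∂_2=15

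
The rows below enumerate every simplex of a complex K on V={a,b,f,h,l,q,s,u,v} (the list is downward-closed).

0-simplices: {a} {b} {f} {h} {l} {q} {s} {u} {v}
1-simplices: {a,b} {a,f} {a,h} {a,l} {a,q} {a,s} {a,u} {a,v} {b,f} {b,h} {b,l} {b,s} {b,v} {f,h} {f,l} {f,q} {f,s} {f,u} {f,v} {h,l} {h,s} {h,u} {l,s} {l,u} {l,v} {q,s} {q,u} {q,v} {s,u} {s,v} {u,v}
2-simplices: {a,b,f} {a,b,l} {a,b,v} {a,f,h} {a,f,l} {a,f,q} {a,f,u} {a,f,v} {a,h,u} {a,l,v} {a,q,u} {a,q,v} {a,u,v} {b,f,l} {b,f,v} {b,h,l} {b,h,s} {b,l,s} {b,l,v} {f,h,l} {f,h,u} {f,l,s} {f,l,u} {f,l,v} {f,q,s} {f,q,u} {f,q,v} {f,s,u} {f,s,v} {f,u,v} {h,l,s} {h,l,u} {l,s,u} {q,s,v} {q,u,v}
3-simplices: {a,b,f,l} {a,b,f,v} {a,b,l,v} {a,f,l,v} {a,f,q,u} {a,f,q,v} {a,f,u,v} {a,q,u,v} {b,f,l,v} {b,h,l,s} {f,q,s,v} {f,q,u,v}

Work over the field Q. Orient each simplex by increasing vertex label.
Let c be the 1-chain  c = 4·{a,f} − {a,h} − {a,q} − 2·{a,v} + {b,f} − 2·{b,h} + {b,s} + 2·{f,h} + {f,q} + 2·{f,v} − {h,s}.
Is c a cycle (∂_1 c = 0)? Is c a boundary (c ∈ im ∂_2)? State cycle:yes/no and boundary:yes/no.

n_0=9 n_1=31 n_2=35 n_3=12  [Q]
∂1: piv[ab,af,ah,al,aq,as,au,av] rk=8  ker:bf,bh,bl,bs,bv,fh,fl,fq,fs,fu,fv,hl,hs,hu,ls,lu,lv,qs,qu,qv,su,sv,uv
∂2: piv[abf,abl,abv,afh,afl,afq,afu,afv,ahu,alv,aqu,aqv,auv,bhl,bhs,bls,fhl,fls,flu,fqs,fsu,fsv] rk=22  ker:bfl,bfv,blv,fhu,flv,fqu,fqv,fuv,hls,hlu,lsu,qsv,quv
∂3: piv[abfl,abfv,ablv,aflv,afqu,afqv,afuv,aquv,bhls,fqsv] rk=10  ker:bflv,fquv
∂1c = 0
c vs im∂2: reduces to 0 ⇒ boundary

cycle:yes boundary:yes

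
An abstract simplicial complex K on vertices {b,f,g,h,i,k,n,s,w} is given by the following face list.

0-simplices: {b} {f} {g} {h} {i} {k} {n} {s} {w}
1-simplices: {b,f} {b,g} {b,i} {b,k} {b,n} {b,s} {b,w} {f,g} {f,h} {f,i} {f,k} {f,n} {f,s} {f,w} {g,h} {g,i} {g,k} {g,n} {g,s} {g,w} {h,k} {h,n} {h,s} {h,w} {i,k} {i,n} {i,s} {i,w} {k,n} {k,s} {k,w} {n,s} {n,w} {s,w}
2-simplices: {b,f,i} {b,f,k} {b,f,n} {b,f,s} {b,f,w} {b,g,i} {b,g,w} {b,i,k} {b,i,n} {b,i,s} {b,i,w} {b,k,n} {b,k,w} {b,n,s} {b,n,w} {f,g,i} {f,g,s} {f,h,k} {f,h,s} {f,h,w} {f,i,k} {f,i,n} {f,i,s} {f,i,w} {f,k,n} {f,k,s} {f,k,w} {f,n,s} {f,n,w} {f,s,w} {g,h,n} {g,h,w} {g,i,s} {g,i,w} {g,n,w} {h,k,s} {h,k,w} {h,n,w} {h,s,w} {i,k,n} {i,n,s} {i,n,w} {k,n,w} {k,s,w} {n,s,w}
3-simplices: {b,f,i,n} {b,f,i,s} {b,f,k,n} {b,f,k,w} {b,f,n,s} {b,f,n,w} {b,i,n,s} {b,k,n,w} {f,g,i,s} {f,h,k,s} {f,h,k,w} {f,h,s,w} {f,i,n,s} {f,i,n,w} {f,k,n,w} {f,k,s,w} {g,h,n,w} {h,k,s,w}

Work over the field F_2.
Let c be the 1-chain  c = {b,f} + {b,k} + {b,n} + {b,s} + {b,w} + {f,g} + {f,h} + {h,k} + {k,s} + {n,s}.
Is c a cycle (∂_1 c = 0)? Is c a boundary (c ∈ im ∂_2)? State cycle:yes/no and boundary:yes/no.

n_0=9 n_1=34 n_2=45 n_3=18  [Z2]
∂1: piv[bf,bg,bi,bk,bn,bs,bw,fh] rk=8  ker:fg,fi,fk,fn,fs,fw,gh,gi,gk,gn,gs,gw,hk,hn,hs,hw,ik,in,is,iw,kn,ks,kw,ns,nw,sw
∂2: piv[bfi,bfk,bfn,bfs,bfw,bgi,bgw,bik,bin,bis,biw,bkn,bkw,bns,bnw,fgi,fgs,fhk,fhs,fhw,fks,fsw,ghn,ghw,gnw] rk=25  ker:fik,fin,fis,fiw,fkn,fkw,fns,fnw,gis,giw,hks,hkw,hnw,hsw,ikn,ins,inw,knw,ksw,nsw
∂3: piv[bfin,bfis,bfkn,bfkw,bfns,bfnw,bins,bknw,fgis,fhks,fhkw,fhsw,finw,fksw,ghnw] rk=15  ker:fins,fknw,hksw
∂1c = {b} + {f} + {g} + {k} + {s} + {w}

cycle:no boundary:no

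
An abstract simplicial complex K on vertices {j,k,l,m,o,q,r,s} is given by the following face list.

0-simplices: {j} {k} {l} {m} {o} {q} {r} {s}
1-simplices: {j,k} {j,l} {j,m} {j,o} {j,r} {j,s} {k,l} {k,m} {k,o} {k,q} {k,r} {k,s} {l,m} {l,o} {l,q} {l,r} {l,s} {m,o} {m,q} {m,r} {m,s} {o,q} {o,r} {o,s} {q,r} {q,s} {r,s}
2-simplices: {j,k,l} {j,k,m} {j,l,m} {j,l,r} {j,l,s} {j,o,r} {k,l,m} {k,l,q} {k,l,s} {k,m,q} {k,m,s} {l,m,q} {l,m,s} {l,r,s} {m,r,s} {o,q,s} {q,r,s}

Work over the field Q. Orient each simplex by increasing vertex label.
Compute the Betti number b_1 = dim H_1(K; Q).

b_1=6

n_0=8 n_1=27 n_2=17  [Q]
∂1: piv[jk,jl,jm,jo,jr,js,kq] rk=7  ker:kl,km,ko,kr,ks,lm,lo,lq,lr,ls,mo,mq,mr,ms,oq,or,os,qr,qs,rs
∂2: piv[jkl,jkm,jlm,jlr,jls,jor,klq,kls,kmq,kms,lrs,mrs,oqs,qrs] rk=14  ker:klm,lmq,lms
b_1=(27−7)−14=6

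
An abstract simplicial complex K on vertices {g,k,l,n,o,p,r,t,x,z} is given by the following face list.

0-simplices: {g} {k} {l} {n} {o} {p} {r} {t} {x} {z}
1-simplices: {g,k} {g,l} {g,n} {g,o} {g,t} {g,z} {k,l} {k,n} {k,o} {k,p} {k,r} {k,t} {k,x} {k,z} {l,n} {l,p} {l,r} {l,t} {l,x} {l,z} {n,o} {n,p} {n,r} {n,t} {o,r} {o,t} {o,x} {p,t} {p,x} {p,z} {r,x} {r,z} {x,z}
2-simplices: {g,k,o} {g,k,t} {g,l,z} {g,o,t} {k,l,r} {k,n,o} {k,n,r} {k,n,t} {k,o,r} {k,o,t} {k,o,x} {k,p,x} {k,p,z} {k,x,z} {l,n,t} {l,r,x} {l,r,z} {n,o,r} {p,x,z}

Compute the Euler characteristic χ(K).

n_0=10 n_1=33 n_2=19
χ=+10−33+19=-4

χ(K)=-4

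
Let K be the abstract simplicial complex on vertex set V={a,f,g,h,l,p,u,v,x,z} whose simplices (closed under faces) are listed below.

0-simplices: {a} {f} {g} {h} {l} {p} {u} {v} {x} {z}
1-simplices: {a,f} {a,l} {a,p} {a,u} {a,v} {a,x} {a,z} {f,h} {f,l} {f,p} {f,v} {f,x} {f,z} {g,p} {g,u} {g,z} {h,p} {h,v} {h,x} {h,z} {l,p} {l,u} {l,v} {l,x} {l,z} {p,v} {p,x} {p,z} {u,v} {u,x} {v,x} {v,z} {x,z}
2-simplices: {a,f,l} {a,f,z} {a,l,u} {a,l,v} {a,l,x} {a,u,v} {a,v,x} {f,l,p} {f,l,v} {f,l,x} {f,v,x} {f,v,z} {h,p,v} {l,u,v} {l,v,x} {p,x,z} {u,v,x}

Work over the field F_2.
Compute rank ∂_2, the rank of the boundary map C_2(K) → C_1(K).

n_0=10 n_1=33 n_2=17  [Z2]
∂1: piv[af,al,ap,au,av,ax,az,fh,gp] rk=9  ker:fl,fp,fv,fx,fz,gu,gz,hp,hv,hx,hz,lp,lu,lv,lx,lz,pv,px,pz,uv,ux,vx,vz,xz
∂2: piv[afl,afz,alu,alv,alx,auv,avx,flp,flv,flx,fvz,hpv,pxz,uvx] rk=14  ker:fvx,luv,lvx
rk∂_2=14

rank∂_2=14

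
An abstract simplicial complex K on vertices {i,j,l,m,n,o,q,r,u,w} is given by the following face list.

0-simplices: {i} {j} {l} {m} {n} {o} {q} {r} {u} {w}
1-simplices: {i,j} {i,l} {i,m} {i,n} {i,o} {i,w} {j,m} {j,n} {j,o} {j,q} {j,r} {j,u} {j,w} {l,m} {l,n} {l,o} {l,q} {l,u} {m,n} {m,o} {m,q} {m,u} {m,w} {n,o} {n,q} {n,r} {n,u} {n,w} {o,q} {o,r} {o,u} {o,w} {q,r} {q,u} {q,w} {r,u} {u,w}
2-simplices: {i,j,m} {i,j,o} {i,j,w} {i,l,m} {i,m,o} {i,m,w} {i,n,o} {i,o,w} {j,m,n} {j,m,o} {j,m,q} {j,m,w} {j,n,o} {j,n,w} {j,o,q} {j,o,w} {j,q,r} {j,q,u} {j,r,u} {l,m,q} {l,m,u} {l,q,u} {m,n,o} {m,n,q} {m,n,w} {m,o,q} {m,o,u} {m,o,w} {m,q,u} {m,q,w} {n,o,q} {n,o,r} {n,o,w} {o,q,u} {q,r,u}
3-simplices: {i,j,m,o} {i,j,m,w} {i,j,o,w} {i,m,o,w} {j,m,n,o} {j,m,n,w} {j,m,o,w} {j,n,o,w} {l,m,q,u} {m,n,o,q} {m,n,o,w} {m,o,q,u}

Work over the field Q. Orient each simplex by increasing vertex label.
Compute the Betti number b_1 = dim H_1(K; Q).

b_1=5

n_0=10 n_1=37 n_2=35 n_3=12  [Q]
∂1: piv[ij,il,im,in,io,iw,jq,jr,ju] rk=9  ker:jm,jn,jo,jw,lm,ln,lo,lq,lu,mn,mo,mq,mu,mw,no,nq,nr,nu,nw,oq,or,ou,ow,qr,qu,qw,ru,uw
∂2: piv[ijm,ijo,ijw,ilm,imo,imw,ino,iow,jmn,jmq,jno,jnw,joq,jqr,jqu,jru,lmq,lmu,lqu,mnq,mou,mqw,nor] rk=23  ker:jmo,jmw,jow,mno,mnw,moq,mow,mqu,noq,now,oqu,qru
∂3: piv[ijmo,ijmw,ijow,imow,jmno,jmnw,jnow,lmqu,mnoq,moqu] rk=10  ker:jmow,mnow
b_1=(37−9)−23=5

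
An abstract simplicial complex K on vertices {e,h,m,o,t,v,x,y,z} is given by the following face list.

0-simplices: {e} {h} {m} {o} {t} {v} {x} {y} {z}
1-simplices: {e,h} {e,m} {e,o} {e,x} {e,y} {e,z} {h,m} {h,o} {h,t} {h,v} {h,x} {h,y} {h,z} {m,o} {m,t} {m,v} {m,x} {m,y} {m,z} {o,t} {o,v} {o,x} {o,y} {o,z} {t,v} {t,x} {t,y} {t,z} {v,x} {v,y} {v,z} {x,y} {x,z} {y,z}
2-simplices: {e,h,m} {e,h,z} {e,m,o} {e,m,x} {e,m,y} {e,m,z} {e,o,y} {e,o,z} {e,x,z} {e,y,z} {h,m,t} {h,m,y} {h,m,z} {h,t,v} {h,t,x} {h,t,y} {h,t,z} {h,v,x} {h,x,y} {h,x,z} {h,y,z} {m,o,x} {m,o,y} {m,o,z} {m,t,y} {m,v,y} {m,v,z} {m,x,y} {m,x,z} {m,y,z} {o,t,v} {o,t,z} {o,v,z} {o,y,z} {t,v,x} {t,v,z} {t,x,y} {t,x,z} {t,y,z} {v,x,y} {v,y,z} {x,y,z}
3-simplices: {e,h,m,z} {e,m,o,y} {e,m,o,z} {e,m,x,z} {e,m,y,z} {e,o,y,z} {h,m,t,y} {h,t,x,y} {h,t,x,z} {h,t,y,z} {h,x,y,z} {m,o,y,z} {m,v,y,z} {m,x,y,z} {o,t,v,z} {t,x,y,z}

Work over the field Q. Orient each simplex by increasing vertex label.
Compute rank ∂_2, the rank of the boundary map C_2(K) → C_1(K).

rank∂_2=25

n_0=9 n_1=34 n_2=42 n_3=16  [Q]
∂1: piv[eh,em,eo,ex,ey,ez,ht,hv] rk=8  ker:hm,ho,hx,hy,hz,mo,mt,mv,mx,my,mz,ot,ov,ox,oy,oz,tv,tx,ty,tz,vx,vy,vz,xy,xz,yz
∂2: piv[ehm,ehz,emo,emx,emy,emz,eoy,eoz,exz,eyz,hmt,hmy,htv,htx,hty,htz,hvx,hxy,hxz,mox,mvy,mvz,otv,otz,ovz] rk=25  ker:hmz,hyz,moy,moz,mty,mxy,mxz,myz,oyz,tvx,tvz,txy,txz,tyz,vxy,vyz,xyz
∂3: piv[ehmz,emoy,emoz,emxz,emyz,eoyz,hmty,htxy,htxz,htyz,hxyz,mvyz,mxyz,otvz] rk=14  ker:moyz,txyz
rk∂_2=25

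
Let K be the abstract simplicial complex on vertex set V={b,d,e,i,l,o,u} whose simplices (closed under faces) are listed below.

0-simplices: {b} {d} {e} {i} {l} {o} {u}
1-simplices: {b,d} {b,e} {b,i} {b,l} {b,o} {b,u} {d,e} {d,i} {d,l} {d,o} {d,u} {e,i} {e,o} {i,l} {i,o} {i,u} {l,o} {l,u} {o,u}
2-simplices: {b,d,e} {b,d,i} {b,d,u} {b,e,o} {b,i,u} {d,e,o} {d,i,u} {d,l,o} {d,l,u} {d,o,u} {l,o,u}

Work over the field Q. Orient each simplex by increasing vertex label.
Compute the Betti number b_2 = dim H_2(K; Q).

n_0=7 n_1=19 n_2=11  [Q]
∂1: piv[bd,be,bi,bl,bo,bu] rk=6  ker:de,di,dl,do,du,ei,eo,il,io,iu,lo,lu,ou
∂2: piv[bde,bdi,bdu,beo,biu,deo,dlo,dlu,dou] rk=9  ker:diu,lou
b_2=(11−9)−0=2

b_2=2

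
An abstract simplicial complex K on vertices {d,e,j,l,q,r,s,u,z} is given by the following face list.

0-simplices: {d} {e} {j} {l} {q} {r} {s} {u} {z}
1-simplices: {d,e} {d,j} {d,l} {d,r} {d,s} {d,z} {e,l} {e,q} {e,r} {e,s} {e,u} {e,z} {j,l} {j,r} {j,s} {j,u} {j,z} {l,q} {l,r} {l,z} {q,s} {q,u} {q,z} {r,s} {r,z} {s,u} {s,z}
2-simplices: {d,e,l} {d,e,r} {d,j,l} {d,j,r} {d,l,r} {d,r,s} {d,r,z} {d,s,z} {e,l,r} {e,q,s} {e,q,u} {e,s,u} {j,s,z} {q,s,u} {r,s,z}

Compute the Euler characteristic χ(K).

χ(K)=-3

n_0=9 n_1=27 n_2=15
χ=+9−27+15=-3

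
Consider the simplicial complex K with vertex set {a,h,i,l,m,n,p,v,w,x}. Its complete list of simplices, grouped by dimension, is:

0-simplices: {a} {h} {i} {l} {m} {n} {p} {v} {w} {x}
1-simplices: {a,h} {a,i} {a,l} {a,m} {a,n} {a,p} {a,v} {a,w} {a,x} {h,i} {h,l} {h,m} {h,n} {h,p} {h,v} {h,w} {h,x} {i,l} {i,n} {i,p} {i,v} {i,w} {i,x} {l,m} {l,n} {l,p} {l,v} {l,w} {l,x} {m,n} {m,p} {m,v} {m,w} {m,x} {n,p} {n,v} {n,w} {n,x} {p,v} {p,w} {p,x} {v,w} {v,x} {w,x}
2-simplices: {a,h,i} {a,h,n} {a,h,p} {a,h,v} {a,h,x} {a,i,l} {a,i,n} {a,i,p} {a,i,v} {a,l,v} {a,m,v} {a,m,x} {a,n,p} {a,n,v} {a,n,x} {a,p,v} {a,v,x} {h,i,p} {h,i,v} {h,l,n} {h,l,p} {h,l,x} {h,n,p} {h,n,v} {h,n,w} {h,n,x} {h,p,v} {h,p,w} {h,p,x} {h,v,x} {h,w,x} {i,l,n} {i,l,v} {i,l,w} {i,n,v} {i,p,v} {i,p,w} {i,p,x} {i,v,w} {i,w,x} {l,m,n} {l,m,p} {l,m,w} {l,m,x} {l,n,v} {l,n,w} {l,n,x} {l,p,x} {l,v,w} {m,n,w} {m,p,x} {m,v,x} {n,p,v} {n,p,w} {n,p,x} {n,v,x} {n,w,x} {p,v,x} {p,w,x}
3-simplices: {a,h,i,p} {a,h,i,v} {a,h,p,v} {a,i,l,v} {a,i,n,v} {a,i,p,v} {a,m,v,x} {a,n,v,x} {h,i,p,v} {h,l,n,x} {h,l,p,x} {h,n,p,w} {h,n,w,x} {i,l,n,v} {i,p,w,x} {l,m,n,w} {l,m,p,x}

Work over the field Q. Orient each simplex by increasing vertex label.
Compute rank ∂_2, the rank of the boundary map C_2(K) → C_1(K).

rank∂_2=33

n_0=10 n_1=44 n_2=59 n_3=17  [Q]
∂1: piv[ah,ai,al,am,an,ap,av,aw,ax] rk=9  ker:hi,hl,hm,hn,hp,hv,hw,hx,il,in,ip,iv,iw,ix,lm,ln,lp,lv,lw,lx,mn,mp,mv,mw,mx,np,nv,nw,nx,pv,pw,px,vw,vx,wx
∂2: piv[ahi,ahn,ahp,ahv,ahx,ail,ain,aip,aiv,alv,amv,amx,anp,anv,anx,apv,avx,hln,hlp,hlx,hnw,hpw,hpx,hwx,iln,ilw,ipw,ipx,ivw,lmn,lmp,lmw,lmx] rk=33  ker:hip,hiv,hnp,hnv,hnx,hpv,hvx,ilv,inv,ipv,iwx,lnv,lnw,lnx,lpx,lvw,mnw,mpx,mvx,npv,npw,npx,nvx,nwx,pvx,pwx
∂3: piv[ahip,ahiv,ahpv,ailv,ainv,aipv,amvx,anvx,hlnx,hlpx,hnpw,hnwx,ilnv,ipwx,lmnw,lmpx] rk=16  ker:hipv
rk∂_2=33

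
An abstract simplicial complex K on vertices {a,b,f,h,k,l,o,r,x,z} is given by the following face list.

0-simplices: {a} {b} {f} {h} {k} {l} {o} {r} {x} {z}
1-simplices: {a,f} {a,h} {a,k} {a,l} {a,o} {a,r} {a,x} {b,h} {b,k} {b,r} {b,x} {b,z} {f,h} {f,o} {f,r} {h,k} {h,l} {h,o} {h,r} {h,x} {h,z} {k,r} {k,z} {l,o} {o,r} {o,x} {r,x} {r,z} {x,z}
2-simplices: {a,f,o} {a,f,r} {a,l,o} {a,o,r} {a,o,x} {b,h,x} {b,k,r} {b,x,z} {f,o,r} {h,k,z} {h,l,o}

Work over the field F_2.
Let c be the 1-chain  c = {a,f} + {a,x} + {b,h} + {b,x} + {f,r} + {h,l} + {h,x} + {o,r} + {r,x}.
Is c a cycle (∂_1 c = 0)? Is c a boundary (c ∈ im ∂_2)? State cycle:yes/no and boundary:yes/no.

cycle:no boundary:no

n_0=10 n_1=29 n_2=11  [Z2]
∂1: piv[af,ah,ak,al,ao,ar,ax,bh,bz] rk=9  ker:bk,br,bx,fh,fo,fr,hk,hl,ho,hr,hx,hz,kr,kz,lo,or,ox,rx,rz,xz
∂2: piv[afo,afr,alo,aor,aox,bhx,bkr,bxz,hkz,hlo] rk=10  ker:for
∂1c = {h} + {l} + {o} + {r}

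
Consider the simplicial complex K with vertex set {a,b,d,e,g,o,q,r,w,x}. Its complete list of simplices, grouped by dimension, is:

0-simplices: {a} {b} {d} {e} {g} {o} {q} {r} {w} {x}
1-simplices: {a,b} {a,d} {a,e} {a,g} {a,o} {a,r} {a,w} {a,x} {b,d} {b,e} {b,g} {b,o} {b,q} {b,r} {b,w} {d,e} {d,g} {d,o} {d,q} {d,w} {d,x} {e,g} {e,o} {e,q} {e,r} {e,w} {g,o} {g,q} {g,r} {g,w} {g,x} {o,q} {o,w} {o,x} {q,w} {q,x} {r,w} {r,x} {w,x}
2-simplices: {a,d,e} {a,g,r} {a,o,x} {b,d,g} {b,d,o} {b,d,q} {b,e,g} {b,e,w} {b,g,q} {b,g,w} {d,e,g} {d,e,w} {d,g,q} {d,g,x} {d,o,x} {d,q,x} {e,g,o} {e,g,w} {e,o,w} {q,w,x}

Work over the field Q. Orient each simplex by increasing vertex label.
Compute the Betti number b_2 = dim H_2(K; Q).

b_2=2

n_0=10 n_1=39 n_2=20  [Q]
∂1: piv[ab,ad,ae,ag,ao,ar,aw,ax,bq] rk=9  ker:bd,be,bg,bo,br,bw,de,dg,do,dq,dw,dx,eg,eo,eq,er,ew,go,gq,gr,gw,gx,oq,ow,ox,qw,qx,rw,rx,wx
∂2: piv[ade,agr,aox,bdg,bdo,bdq,beg,bew,bgq,bgw,deg,dew,dgx,dox,dqx,ego,eow,qwx] rk=18  ker:dgq,egw
b_2=(20−18)−0=2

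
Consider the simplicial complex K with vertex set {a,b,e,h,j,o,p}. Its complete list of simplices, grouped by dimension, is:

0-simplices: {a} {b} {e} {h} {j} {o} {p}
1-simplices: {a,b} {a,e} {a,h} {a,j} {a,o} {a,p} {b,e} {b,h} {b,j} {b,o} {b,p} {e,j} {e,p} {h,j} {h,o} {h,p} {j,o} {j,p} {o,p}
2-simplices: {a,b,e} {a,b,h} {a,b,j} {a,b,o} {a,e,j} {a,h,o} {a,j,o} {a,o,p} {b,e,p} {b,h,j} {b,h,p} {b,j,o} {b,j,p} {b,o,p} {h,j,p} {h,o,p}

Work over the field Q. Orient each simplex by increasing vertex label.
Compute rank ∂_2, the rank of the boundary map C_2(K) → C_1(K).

rank∂_2=13

n_0=7 n_1=19 n_2=16  [Q]
∂1: piv[ab,ae,ah,aj,ao,ap] rk=6  ker:be,bh,bj,bo,bp,ej,ep,hj,ho,hp,jo,jp,op
∂2: piv[abe,abh,abj,abo,aej,aho,ajo,aop,bep,bhj,bhp,bjp,bop] rk=13  ker:bjo,hjp,hop
rk∂_2=13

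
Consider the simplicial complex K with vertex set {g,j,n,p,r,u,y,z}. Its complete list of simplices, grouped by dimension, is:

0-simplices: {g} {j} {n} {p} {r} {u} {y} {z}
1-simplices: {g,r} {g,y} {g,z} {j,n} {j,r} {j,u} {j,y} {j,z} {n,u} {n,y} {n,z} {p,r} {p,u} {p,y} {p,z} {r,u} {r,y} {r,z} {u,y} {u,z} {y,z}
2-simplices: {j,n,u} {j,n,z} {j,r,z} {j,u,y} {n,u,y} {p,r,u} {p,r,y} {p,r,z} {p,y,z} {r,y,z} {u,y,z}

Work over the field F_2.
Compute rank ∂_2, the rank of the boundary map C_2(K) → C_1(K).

n_0=8 n_1=21 n_2=11  [Z2]
∂1: piv[gr,gy,gz,jn,jr,ju,pr] rk=7  ker:jy,jz,nu,ny,nz,pu,py,pz,ru,ry,rz,uy,uz,yz
∂2: piv[jnu,jnz,jrz,juy,nuy,pru,pry,prz,pyz,uyz] rk=10  ker:ryz
rk∂_2=10

rank∂_2=10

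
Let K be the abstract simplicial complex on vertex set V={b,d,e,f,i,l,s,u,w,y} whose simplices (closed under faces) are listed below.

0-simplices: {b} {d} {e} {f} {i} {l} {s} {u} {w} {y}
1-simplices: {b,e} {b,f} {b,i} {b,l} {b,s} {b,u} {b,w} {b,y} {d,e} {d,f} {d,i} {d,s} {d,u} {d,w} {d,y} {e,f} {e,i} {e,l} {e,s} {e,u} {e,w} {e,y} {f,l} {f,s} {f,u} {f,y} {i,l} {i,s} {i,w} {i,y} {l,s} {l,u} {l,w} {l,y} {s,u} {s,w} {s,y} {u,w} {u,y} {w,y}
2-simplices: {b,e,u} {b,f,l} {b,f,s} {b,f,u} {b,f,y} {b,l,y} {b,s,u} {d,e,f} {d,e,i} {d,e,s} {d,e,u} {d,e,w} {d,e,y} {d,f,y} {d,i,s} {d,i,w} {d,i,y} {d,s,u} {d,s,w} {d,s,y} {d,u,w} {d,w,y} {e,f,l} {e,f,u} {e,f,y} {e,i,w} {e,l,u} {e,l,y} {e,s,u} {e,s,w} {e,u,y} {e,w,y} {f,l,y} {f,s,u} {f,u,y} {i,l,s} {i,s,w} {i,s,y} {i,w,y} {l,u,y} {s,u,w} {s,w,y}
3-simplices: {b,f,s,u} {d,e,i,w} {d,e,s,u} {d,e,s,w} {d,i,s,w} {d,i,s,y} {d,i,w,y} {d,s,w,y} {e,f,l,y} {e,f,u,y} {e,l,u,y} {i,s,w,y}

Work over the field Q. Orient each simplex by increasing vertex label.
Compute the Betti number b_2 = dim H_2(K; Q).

n_0=10 n_1=40 n_2=42 n_3=12  [Q]
∂1: piv[be,bf,bi,bl,bs,bu,bw,by,de] rk=9  ker:df,di,ds,du,dw,dy,ef,ei,el,es,eu,ew,ey,fl,fs,fu,fy,il,is,iw,iy,ls,lu,lw,ly,su,sw,sy,uw,uy,wy
∂2: piv[beu,bfl,bfs,bfu,bfy,bly,bsu,def,dei,des,deu,dew,dey,dfy,dis,diw,diy,dsu,dsw,dsy,duw,dwy,efl,efu,elu,euy,ils] rk=27  ker:efy,eiw,ely,esu,esw,ewy,fly,fsu,fuy,isw,isy,iwy,luy,suw,swy
∂3: piv[bfsu,deiw,desu,desw,disw,disy,diwy,dswy,efly,efuy,eluy] rk=11  ker:iswy
b_2=(42−27)−11=4

b_2=4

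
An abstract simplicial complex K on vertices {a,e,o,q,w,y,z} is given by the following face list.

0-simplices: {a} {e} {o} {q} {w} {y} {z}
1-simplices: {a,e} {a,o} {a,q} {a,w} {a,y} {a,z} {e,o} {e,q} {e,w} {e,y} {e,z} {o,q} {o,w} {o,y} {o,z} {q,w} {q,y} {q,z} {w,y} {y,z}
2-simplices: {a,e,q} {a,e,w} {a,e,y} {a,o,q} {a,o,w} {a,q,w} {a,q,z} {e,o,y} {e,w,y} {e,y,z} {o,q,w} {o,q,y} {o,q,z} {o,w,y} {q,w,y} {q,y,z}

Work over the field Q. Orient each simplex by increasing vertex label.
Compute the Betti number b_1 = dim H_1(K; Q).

b_1=0

n_0=7 n_1=20 n_2=16  [Q]
∂1: piv[ae,ao,aq,aw,ay,az] rk=6  ker:eo,eq,ew,ey,ez,oq,ow,oy,oz,qw,qy,qz,wy,yz
∂2: piv[aeq,aew,aey,aoq,aow,aqw,aqz,eoy,ewy,eyz,oqy,oqz,owy,qyz] rk=14  ker:oqw,qwy
b_1=(20−6)−14=0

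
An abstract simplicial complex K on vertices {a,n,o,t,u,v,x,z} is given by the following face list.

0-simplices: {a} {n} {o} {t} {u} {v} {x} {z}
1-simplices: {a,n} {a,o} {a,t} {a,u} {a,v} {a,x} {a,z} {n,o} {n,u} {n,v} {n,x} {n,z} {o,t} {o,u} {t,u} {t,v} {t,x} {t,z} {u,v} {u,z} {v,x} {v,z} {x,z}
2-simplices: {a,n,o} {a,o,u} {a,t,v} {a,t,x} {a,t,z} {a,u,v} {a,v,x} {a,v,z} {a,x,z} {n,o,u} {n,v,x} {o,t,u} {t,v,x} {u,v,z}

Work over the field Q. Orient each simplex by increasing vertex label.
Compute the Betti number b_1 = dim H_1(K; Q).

n_0=8 n_1=23 n_2=14  [Q]
∂1: piv[an,ao,at,au,av,ax,az] rk=7  ker:no,nu,nv,nx,nz,ot,ou,tu,tv,tx,tz,uv,uz,vx,vz,xz
∂2: piv[ano,aou,atv,atx,atz,auv,avx,avz,axz,nou,nvx,otu,uvz] rk=13  ker:tvx
b_1=(23−7)−13=3

b_1=3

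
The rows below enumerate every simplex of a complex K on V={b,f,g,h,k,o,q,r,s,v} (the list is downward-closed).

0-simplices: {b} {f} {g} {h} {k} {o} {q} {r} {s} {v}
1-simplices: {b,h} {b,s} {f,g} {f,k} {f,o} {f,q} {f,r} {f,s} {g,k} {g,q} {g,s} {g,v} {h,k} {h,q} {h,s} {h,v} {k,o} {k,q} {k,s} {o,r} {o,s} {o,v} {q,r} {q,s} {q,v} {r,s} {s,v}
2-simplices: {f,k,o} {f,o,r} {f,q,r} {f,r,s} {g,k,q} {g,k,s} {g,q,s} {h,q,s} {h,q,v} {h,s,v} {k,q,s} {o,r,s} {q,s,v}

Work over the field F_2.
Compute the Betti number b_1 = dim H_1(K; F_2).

b_1=7

n_0=10 n_1=27 n_2=13  [Z2]
∂1: piv[bh,bs,fg,fk,fo,fq,fr,fs,gv] rk=9  ker:gk,gq,gs,hk,hq,hs,hv,ko,kq,ks,or,os,ov,qr,qs,qv,rs,sv
∂2: piv[fko,for,fqr,frs,gkq,gks,gqs,hqs,hqv,hsv,ors] rk=11  ker:kqs,qsv
b_1=(27−9)−11=7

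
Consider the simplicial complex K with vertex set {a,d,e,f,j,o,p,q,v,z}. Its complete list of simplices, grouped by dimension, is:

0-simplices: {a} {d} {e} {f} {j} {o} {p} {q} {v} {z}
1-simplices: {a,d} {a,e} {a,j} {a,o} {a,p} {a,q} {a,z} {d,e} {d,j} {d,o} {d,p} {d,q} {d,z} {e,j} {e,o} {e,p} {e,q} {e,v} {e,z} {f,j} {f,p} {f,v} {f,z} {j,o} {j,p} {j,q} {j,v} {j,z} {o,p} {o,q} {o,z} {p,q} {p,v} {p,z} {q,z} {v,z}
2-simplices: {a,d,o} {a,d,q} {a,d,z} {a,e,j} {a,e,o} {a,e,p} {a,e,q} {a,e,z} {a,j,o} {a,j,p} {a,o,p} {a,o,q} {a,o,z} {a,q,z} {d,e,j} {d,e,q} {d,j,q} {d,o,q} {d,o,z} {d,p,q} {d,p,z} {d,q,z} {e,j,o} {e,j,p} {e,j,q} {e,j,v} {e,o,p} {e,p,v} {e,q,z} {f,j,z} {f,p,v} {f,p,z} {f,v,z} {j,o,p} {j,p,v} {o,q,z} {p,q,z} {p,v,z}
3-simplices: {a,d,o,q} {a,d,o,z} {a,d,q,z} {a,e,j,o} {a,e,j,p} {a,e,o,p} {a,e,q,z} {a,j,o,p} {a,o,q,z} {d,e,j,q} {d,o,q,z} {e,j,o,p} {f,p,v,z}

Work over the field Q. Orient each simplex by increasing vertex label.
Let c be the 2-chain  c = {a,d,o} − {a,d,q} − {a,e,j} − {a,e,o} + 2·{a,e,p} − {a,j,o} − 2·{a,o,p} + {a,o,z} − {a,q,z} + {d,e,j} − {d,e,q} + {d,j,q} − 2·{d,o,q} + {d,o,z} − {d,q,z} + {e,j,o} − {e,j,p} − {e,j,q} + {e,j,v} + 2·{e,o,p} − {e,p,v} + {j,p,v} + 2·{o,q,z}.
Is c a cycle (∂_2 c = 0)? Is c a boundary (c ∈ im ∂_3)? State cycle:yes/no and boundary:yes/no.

cycle:yes boundary:no

n_0=10 n_1=36 n_2=38 n_3=13  [Q]
∂1: piv[ad,ae,aj,ao,ap,aq,az,ev,fj] rk=9  ker:de,dj,do,dp,dq,dz,ej,eo,ep,eq,ez,fp,fv,fz,jo,jp,jq,jv,jz,op,oq,oz,pq,pv,pz,qz,vz
∂2: piv[ado,adq,adz,aej,aeo,aep,aeq,aez,ajo,ajp,aop,aoq,aoz,aqz,dej,deq,djq,dpq,dpz,ejv,epv,fjz,fpv,fpz,fvz] rk=25  ker:doq,doz,dqz,ejo,ejp,ejq,eop,eqz,jop,jpv,oqz,pqz,pvz
∂3: piv[adoq,adoz,adqz,aejo,aejp,aeop,aeqz,ajop,aoqz,dejq,fpvz] rk=11  ker:doqz,ejop
∂2c = 0
c vs im∂3: residual ≠ 0 ⇒ not boundary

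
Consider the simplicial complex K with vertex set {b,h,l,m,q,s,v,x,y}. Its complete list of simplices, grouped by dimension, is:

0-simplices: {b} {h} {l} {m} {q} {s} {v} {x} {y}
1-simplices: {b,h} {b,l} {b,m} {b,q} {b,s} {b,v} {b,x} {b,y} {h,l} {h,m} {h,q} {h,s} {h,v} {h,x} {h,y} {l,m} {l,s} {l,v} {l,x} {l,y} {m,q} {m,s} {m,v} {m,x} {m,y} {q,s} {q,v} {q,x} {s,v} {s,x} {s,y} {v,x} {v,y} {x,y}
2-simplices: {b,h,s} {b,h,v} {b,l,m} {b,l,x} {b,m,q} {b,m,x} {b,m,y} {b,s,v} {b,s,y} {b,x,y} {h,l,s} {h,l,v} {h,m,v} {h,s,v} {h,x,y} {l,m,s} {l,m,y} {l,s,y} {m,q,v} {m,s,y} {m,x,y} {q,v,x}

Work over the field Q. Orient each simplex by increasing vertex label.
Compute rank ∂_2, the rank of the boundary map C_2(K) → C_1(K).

n_0=9 n_1=34 n_2=22  [Q]
∂1: piv[bh,bl,bm,bq,bs,bv,bx,by] rk=8  ker:hl,hm,hq,hs,hv,hx,hy,lm,ls,lv,lx,ly,mq,ms,mv,mx,my,qs,qv,qx,sv,sx,sy,vx,vy,xy
∂2: piv[bhs,bhv,blm,blx,bmq,bmx,bmy,bsv,bsy,bxy,hls,hlv,hmv,hxy,lms,lmy,lsy,mqv,qvx] rk=19  ker:hsv,msy,mxy
rk∂_2=19

rank∂_2=19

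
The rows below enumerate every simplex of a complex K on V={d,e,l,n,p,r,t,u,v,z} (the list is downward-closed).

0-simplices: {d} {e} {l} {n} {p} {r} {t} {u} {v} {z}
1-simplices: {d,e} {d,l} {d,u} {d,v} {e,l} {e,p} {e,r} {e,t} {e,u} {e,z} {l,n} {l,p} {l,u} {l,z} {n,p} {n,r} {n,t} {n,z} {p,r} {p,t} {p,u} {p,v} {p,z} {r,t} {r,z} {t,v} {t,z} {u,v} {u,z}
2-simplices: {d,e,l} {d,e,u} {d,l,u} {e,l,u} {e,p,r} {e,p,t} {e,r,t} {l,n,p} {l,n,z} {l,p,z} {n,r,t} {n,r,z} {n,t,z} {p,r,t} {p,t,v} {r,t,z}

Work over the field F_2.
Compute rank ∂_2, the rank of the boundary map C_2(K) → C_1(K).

n_0=10 n_1=29 n_2=16  [Z2]
∂1: piv[de,dl,du,dv,ep,er,et,ez,ln] rk=9  ker:el,eu,lp,lu,lz,np,nr,nt,nz,pr,pt,pu,pv,pz,rt,rz,tv,tz,uv,uz
∂2: piv[del,deu,dlu,epr,ept,ert,lnp,lnz,lpz,nrt,nrz,ntz,ptv] rk=13  ker:elu,prt,rtz
rk∂_2=13

rank∂_2=13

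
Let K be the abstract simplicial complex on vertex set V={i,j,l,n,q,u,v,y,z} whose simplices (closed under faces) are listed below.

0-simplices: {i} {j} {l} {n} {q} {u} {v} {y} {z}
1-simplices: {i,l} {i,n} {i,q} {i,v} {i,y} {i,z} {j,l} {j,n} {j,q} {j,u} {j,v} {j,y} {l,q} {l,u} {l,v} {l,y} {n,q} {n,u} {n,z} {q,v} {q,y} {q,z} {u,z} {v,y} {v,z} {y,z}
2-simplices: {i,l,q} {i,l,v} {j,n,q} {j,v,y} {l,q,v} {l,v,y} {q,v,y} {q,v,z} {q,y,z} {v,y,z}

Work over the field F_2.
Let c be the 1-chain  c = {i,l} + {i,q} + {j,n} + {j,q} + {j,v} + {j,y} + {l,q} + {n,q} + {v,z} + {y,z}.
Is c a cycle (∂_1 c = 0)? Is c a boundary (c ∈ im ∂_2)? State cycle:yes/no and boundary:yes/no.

cycle:yes boundary:yes

n_0=9 n_1=26 n_2=10  [Z2]
∂1: piv[il,in,iq,iv,iy,iz,jl,ju] rk=8  ker:jn,jq,jv,jy,lq,lu,lv,ly,nq,nu,nz,qv,qy,qz,uz,vy,vz,yz
∂2: piv[ilq,ilv,jnq,jvy,lqv,lvy,qvy,qvz,qyz] rk=9  ker:vyz
∂1c = 0
c vs im∂2: reduces to 0 ⇒ boundary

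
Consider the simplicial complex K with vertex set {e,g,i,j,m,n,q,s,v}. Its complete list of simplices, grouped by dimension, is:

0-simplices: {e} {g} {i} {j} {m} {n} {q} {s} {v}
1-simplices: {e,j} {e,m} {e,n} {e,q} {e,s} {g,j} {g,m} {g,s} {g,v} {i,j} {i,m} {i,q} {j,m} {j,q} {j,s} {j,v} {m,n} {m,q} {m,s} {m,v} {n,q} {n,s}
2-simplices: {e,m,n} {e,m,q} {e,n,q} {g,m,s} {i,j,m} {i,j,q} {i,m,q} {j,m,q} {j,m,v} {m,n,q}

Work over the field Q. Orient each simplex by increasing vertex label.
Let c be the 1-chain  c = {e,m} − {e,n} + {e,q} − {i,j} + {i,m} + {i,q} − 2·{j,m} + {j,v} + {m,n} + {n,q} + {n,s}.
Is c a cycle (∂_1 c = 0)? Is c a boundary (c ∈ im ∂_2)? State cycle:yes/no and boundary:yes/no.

n_0=9 n_1=22 n_2=10  [Q]
∂1: piv[ej,em,en,eq,es,gj,gv,ij] rk=8  ker:gm,gs,im,iq,jm,jq,js,jv,mn,mq,ms,mv,nq,ns
∂2: piv[emn,emq,enq,gms,ijm,ijq,imq,jmv] rk=8  ker:jmq,mnq
∂1c = −{e} − {i} − {m} − 2·{n} + 3·{q} + {s} + {v}

cycle:no boundary:no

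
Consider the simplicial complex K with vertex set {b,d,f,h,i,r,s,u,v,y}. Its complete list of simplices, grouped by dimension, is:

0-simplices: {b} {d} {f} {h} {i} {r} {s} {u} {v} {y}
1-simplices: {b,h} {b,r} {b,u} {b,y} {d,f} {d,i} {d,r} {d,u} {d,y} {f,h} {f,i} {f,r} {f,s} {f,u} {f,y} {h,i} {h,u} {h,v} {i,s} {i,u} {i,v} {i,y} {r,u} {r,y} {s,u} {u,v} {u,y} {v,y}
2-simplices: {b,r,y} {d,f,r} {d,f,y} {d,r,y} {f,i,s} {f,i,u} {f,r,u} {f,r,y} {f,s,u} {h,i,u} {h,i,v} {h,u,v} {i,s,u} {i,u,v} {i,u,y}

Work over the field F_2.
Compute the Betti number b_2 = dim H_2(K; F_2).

b_2=3

n_0=10 n_1=28 n_2=15  [Z2]
∂1: piv[bh,br,bu,by,df,di,dr,fs,hv] rk=9  ker:du,dy,fh,fi,fr,fu,fy,hi,hu,is,iu,iv,iy,ru,ry,su,uv,uy,vy
∂2: piv[bry,dfr,dfy,dry,fis,fiu,fru,fsu,hiu,hiv,huv,iuy] rk=12  ker:fry,isu,iuv
b_2=(15−12)−0=3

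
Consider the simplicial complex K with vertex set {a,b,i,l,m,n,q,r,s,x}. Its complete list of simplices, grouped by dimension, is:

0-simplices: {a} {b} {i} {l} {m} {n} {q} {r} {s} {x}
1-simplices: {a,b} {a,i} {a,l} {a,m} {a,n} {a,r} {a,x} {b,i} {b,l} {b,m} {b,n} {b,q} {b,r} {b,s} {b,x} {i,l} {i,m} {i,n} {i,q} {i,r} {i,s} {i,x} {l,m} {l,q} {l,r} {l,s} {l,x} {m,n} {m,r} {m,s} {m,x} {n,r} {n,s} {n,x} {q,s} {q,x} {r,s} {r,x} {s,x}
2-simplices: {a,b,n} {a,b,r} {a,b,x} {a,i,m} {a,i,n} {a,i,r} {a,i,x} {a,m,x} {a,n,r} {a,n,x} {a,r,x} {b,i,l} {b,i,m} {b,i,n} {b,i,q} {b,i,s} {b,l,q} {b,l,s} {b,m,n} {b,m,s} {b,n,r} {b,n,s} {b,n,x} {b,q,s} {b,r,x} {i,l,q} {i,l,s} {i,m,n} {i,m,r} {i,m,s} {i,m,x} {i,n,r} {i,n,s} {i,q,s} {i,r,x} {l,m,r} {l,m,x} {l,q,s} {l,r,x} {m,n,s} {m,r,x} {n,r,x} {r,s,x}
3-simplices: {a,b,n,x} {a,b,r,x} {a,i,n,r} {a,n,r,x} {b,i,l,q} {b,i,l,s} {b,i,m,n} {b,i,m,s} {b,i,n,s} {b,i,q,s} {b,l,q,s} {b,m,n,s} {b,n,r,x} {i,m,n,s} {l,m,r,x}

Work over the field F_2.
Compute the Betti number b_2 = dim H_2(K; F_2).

n_0=10 n_1=39 n_2=43 n_3=15  [Z2]
∂1: piv[ab,ai,al,am,an,ar,ax,bq,bs] rk=9  ker:bi,bl,bm,bn,br,bx,il,im,in,iq,ir,is,ix,lm,lq,lr,ls,lx,mn,mr,ms,mx,nr,ns,nx,qs,qx,rs,rx,sx
∂2: piv[abn,abr,abx,aim,ain,air,aix,amx,anr,anx,arx,bil,bim,bin,biq,bis,blq,bls,bmn,bms,bns,bqs,imr,lmr,lmx,rsx] rk=26  ker:bnr,bnx,brx,ilq,ils,imn,ims,imx,inr,ins,iqs,irx,lqs,lrx,mns,mrx,nrx
∂3: piv[abnx,abrx,ainr,anrx,bilq,bils,bimn,bims,bins,biqs,blqs,bmns,bnrx,lmrx] rk=14  ker:imns
b_2=(43−26)−14=3

b_2=3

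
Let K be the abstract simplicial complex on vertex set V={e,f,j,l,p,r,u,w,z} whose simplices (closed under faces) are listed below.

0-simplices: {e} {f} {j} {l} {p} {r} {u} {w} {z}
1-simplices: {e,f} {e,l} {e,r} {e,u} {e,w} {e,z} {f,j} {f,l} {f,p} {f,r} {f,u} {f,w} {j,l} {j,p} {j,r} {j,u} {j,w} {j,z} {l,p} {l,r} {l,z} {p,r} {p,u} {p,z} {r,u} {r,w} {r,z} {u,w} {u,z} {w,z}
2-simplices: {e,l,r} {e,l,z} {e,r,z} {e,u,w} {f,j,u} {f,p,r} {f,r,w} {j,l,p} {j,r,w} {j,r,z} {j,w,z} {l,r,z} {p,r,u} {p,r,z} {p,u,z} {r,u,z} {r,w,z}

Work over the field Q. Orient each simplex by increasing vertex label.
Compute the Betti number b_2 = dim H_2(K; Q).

b_2=3

n_0=9 n_1=30 n_2=17  [Q]
∂1: piv[ef,el,er,eu,ew,ez,fj,fp] rk=8  ker:fl,fr,fu,fw,jl,jp,jr,ju,jw,jz,lp,lr,lz,pr,pu,pz,ru,rw,rz,uw,uz,wz
∂2: piv[elr,elz,erz,euw,fju,fpr,frw,jlp,jrw,jrz,jwz,pru,prz,puz] rk=14  ker:lrz,ruz,rwz
b_2=(17−14)−0=3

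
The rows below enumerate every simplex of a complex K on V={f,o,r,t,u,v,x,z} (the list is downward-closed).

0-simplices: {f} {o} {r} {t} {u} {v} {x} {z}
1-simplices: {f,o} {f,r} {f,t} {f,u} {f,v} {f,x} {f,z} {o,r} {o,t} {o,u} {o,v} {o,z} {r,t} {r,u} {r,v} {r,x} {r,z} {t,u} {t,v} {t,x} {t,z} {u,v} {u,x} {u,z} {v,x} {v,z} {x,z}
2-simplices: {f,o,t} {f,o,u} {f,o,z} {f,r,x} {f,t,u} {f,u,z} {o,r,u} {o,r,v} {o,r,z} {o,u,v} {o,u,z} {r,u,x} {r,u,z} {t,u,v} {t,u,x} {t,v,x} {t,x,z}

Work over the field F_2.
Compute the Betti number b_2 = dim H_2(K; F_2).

b_2=2

n_0=8 n_1=27 n_2=17  [Z2]
∂1: piv[fo,fr,ft,fu,fv,fx,fz] rk=7  ker:or,ot,ou,ov,oz,rt,ru,rv,rx,rz,tu,tv,tx,tz,uv,ux,uz,vx,vz,xz
∂2: piv[fot,fou,foz,frx,ftu,fuz,oru,orv,orz,ouv,rux,tuv,tux,tvx,txz] rk=15  ker:ouz,ruz
b_2=(17−15)−0=2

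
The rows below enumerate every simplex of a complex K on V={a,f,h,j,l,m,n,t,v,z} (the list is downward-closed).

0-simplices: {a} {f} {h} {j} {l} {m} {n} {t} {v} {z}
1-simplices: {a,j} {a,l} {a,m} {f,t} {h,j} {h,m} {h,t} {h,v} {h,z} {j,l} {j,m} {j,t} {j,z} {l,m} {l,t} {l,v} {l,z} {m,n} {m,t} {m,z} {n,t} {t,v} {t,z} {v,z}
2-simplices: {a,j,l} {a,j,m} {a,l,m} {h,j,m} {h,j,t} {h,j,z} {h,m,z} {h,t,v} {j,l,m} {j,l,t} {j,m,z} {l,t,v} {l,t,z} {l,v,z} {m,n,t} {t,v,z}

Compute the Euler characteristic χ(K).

n_0=10 n_1=24 n_2=16
χ=+10−24+16=2

χ(K)=2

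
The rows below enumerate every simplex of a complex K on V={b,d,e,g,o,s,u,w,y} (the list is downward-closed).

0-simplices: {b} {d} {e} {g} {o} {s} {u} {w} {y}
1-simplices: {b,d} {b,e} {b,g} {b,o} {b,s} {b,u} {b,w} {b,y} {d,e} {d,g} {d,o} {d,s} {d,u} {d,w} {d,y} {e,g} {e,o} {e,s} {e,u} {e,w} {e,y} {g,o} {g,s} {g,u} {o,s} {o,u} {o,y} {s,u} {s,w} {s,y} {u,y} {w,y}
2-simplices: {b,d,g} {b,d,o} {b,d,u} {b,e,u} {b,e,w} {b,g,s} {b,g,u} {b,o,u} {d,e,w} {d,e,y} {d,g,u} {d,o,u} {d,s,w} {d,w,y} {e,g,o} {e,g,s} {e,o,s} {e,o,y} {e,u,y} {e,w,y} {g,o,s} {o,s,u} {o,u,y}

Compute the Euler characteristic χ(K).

χ(K)=0

n_0=9 n_1=32 n_2=23
χ=+9−32+23=0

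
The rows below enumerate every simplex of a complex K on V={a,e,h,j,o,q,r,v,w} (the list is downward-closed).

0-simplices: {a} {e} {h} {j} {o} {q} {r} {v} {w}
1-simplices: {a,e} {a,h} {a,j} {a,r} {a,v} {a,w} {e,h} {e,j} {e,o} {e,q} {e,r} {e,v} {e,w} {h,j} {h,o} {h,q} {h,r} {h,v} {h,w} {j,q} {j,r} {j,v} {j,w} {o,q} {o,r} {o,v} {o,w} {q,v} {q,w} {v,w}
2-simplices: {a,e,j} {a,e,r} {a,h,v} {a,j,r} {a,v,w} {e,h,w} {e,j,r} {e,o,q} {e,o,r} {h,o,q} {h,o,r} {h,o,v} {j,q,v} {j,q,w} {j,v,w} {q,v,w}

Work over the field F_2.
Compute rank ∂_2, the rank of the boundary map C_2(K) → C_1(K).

rank∂_2=14

n_0=9 n_1=30 n_2=16  [Z2]
∂1: piv[ae,ah,aj,ar,av,aw,eo,eq] rk=8  ker:eh,ej,er,ev,ew,hj,ho,hq,hr,hv,hw,jq,jr,jv,jw,oq,or,ov,ow,qv,qw,vw
∂2: piv[aej,aer,ahv,ajr,avw,ehw,eoq,eor,hoq,hor,hov,jqv,jqw,jvw] rk=14  ker:ejr,qvw
rk∂_2=14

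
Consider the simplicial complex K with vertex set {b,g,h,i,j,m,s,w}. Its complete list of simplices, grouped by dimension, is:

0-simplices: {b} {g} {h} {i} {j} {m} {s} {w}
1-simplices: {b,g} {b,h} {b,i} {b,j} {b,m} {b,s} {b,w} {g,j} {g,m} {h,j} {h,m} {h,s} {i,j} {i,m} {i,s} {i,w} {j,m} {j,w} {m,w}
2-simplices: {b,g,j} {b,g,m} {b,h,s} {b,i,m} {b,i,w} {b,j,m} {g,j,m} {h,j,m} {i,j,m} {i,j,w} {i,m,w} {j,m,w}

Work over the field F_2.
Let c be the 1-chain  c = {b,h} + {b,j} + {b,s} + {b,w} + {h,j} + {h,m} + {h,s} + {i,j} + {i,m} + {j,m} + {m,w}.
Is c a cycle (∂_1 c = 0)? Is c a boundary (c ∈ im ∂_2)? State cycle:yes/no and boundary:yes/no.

cycle:yes boundary:yes

n_0=8 n_1=19 n_2=12  [Z2]
∂1: piv[bg,bh,bi,bj,bm,bs,bw] rk=7  ker:gj,gm,hj,hm,hs,ij,im,is,iw,jm,jw,mw
∂2: piv[bgj,bgm,bhs,bim,biw,bjm,hjm,ijm,ijw,imw] rk=10  ker:gjm,jmw
∂1c = 0
c vs im∂2: reduces to 0 ⇒ boundary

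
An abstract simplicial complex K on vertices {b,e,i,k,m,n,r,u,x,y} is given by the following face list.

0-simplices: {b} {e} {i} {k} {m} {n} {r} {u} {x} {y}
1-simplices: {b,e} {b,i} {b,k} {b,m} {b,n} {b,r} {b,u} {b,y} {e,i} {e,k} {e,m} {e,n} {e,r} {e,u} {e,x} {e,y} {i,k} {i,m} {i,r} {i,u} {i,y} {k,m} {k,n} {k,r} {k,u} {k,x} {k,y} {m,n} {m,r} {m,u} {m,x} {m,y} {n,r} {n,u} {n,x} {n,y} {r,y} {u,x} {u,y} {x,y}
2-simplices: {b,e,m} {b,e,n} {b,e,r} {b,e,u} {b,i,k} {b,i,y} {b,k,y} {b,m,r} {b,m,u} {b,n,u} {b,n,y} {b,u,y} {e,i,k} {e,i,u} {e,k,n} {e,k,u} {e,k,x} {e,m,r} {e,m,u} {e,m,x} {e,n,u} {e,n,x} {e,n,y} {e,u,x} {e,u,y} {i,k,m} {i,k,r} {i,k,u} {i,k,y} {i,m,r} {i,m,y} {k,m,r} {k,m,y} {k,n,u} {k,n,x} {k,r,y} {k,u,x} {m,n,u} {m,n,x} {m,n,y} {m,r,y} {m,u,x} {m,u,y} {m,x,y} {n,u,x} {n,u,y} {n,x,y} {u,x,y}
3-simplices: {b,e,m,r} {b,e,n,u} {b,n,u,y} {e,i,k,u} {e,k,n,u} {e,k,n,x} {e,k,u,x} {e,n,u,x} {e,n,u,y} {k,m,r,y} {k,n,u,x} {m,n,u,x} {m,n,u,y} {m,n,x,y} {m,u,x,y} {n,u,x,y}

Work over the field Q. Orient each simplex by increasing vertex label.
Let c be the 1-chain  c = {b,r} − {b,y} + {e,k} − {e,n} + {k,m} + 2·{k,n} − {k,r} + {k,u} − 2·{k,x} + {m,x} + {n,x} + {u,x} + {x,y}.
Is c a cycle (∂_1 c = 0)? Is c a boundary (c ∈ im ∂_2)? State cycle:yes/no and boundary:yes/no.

cycle:yes boundary:yes

n_0=10 n_1=40 n_2=48 n_3=16  [Q]
∂1: piv[be,bi,bk,bm,bn,br,bu,by,ex] rk=9  ker:ei,ek,em,en,er,eu,ey,ik,im,ir,iu,iy,km,kn,kr,ku,kx,ky,mn,mr,mu,mx,my,nr,nu,nx,ny,ry,ux,uy,xy
∂2: piv[bem,ben,ber,beu,bik,biy,bky,bmr,bmu,bnu,bny,buy,eik,eiu,ekn,eku,ekx,emx,enx,eny,eux,ikm,ikr,imr,imy,kry,mnu,mny,mxy] rk=29  ker:emr,emu,enu,euy,iku,iky,kmr,kmy,knu,knx,kux,mnx,mry,mux,muy,nux,nuy,nxy,uxy
∂3: piv[bemr,benu,bnuy,eiku,eknu,eknx,ekux,enux,enuy,kmry,mnux,mnuy,mnxy,muxy] rk=14  ker:knux,nuxy
∂1c = 0
c vs im∂2: reduces to 0 ⇒ boundary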